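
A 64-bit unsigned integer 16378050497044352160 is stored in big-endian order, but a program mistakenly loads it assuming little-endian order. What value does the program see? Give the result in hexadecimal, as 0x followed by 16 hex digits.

0xA00CBD0527864AE3

16378050497044352160 in 64-bit hexadecimal is 0xE34A862705BD0CA0.
Stored big-endian, the bytes at ascending addresses are E3 4A 86 27 05 BD 0C A0.
Read back as little-endian, the first byte is least significant, giving 0xA00CBD0527864AE3.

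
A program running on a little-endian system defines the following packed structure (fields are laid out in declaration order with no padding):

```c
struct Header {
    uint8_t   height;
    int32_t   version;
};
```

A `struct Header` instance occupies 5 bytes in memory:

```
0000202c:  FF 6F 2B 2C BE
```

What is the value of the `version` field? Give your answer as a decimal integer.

-1104401553

`version` follows `height` (1 byte), so it starts at byte offset 1 and occupies 4 bytes.
Bytes at offsets 1..4: 6F 2B 2C BE.
Little-endian stores the least-significant byte at the lowest address.
Reassemble most-significant byte first: BE 2C 2B 6F → 0xBE2C2B6F.
Top bit is set, so as a signed 32-bit value this is 0xBE2C2B6F − 2^32 = -1104401553.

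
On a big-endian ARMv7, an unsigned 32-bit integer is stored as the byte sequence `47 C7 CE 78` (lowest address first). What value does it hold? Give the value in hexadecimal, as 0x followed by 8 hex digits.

In big-endian order the high byte comes first in memory.
The bytes are already most-significant first: 0x47C7CE78.

0x47C7CE78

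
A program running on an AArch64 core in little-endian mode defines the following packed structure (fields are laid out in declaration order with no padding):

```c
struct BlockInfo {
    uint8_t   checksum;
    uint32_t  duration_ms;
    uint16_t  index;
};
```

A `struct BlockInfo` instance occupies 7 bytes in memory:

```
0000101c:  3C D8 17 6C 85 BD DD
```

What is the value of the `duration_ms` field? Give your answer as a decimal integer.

`duration_ms` follows `checksum` (1 byte), so it starts at byte offset 1 and occupies 4 bytes.
Bytes at offsets 1..4: D8 17 6C 85.
Little-endian: lowest address holds the least-significant byte.
Reassemble most-significant byte first: 85 6C 17 D8 → 0x856C17D8.
0x856C17D8 = 2238453720.

2238453720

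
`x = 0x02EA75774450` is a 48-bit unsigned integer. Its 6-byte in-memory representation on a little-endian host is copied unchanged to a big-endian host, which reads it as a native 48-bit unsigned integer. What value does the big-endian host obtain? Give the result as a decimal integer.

88254992214530

Stored little-endian, the bytes at ascending addresses are 50 44 77 75 EA 02.
Read back as big-endian, the last byte is least significant, giving 0x50447775EA02.
0x50447775EA02 = 88254992214530.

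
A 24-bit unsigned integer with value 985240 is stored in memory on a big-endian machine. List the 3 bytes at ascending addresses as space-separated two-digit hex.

985240 in hexadecimal, padded to 24 bits, is 0x0F0898.
Split into bytes (most-significant first): 0F 08 98.
Big-endian stores the most-significant byte at the lowest address.
So the memory order matches the most-significant-first order: 0F 08 98.

0F 08 98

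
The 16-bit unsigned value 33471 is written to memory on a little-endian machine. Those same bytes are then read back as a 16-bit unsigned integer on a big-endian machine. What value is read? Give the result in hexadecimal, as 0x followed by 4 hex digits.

0xBF82

33471 in 16-bit hexadecimal is 0x82BF.
Stored little-endian, the bytes at ascending addresses are BF 82.
Read back as big-endian, the last byte is least significant, giving 0xBF82.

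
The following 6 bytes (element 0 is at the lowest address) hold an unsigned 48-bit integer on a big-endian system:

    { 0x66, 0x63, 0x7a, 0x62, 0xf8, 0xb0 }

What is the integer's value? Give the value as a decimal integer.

112577441102000

In big-endian order the high byte comes first in memory.
The bytes are already most-significant first: 0x66637A62F8B0.
0x66637A62F8B0 = 112577441102000.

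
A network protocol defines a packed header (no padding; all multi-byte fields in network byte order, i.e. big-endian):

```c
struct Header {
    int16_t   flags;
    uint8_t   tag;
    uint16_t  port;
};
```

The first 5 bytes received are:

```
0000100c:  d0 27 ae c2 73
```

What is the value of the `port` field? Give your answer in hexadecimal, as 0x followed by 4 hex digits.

0xC273

`port` follows `flags` (2 B), `tag` (1 B), so it starts at offset 2 + 1 = 3 and occupies 2 bytes.
Bytes at offsets 3..4: C2 73.
In big-endian order the high byte comes first in memory.
The bytes are already most-significant first: 0xC273.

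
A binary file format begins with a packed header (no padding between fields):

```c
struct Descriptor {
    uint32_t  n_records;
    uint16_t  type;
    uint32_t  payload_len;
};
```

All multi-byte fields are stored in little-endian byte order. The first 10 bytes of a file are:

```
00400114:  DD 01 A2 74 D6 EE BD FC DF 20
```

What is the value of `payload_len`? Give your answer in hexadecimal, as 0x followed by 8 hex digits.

0x20DFFCBD

`payload_len` follows `n_records` (4 B), `type` (2 B), so it starts at offset 4 + 2 = 6 and occupies 4 bytes.
Bytes at offsets 6..9: BD FC DF 20.
Little-endian stores the least-significant byte at the lowest address.
Reassemble most-significant byte first: 20 DF FC BD → 0x20DFFCBD.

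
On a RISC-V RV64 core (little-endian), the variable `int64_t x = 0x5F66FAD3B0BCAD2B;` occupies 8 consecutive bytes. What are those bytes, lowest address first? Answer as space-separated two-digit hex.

Split into bytes (most-significant first): 5F 66 FA D3 B0 BC AD 2B.
In little-endian order the low byte comes first in memory.
So at ascending addresses the bytes are 2B AD BC B0 D3 FA 66 5F.

2B AD BC B0 D3 FA 66 5F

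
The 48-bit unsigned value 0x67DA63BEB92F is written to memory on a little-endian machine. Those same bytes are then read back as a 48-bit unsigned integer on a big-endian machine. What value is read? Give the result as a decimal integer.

52474809670247

Stored little-endian, the bytes at ascending addresses are 2F B9 BE 63 DA 67.
Read back as big-endian, the last byte is least significant, giving 0x2FB9BE63DA67.
0x2FB9BE63DA67 = 52474809670247.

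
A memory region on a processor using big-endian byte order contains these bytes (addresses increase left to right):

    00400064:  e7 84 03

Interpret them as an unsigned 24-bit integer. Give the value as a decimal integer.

15172611

Big-endian: lowest address holds the most-significant byte.
The bytes are already most-significant first: 0xE78403.
0xE78403 = 15172611.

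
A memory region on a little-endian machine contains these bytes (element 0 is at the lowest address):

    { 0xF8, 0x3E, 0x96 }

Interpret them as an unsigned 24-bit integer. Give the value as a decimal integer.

9846520

Little-endian stores the least-significant byte at the lowest address.
Reassemble most-significant byte first: 96 3E F8 → 0x963EF8.
0x963EF8 = 9846520.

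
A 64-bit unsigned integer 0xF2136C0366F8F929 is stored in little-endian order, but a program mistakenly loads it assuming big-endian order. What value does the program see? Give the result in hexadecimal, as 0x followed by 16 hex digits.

0x29F9F866036C13F2

Stored little-endian, the bytes at ascending addresses are 29 F9 F8 66 03 6C 13 F2.
Read back as big-endian, the last byte is least significant, giving 0x29F9F866036C13F2.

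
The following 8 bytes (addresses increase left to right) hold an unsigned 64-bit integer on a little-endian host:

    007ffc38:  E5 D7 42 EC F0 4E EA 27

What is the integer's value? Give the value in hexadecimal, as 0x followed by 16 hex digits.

Little-endian: lowest address holds the least-significant byte.
Reassemble most-significant byte first: 27 EA 4E F0 EC 42 D7 E5 → 0x27EA4EF0EC42D7E5.

0x27EA4EF0EC42D7E5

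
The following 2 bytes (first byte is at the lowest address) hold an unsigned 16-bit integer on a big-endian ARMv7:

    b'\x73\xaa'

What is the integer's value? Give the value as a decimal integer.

Big-endian: lowest address holds the most-significant byte.
The bytes are already most-significant first: 0x73AA.
0x73AA = 29610.

29610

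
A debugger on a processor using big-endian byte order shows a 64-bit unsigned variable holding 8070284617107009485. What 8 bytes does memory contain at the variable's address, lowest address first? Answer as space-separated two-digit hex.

8070284617107009485 in hexadecimal, padded to 64 bits, is 0x6FFF6919DEF66FCD.
Split into bytes (most-significant first): 6F FF 69 19 DE F6 6F CD.
Big-endian: lowest address holds the most-significant byte.
So the memory order matches the most-significant-first order: 6F FF 69 19 DE F6 6F CD.

6F FF 69 19 DE F6 6F CD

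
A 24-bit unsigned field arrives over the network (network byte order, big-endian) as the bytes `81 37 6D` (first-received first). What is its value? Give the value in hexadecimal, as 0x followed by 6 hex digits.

In big-endian order the high byte comes first in memory.
The bytes are already most-significant first: 0x81376D.

0x81376D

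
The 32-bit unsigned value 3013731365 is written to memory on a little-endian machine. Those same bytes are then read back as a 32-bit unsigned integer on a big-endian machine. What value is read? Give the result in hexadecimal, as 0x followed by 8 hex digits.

3013731365 in 32-bit hexadecimal is 0xB3A1E425.
Stored little-endian, the bytes at ascending addresses are 25 E4 A1 B3.
Read back as big-endian, the last byte is least significant, giving 0x25E4A1B3.

0x25E4A1B3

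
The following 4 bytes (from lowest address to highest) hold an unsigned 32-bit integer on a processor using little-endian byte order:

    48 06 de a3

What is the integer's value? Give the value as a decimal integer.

2749236808

Little-endian stores the least-significant byte at the lowest address.
Reassemble most-significant byte first: A3 DE 06 48 → 0xA3DE0648.
0xA3DE0648 = 2749236808.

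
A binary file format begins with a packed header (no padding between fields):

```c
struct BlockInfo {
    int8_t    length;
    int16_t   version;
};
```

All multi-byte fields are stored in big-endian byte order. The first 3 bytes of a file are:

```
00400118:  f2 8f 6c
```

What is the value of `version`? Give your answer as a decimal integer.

`version` follows `length` (1 byte), so it starts at byte offset 1 and occupies 2 bytes.
Bytes at offsets 1..2: 8F 6C.
In big-endian order the high byte comes first in memory.
The bytes are already most-significant first: 0x8F6C.
Top bit is set, so as a signed 16-bit value this is 0x8F6C − 2^16 = -28820.

-28820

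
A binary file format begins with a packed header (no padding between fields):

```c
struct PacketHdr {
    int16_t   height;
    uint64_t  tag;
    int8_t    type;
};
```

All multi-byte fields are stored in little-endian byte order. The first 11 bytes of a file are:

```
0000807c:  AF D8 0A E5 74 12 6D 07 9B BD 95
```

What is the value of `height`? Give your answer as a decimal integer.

-10065

`height` is the first field, at byte offset 0, occupying 2 bytes.
Bytes at offsets 0..1: AF D8.
Little-endian: lowest address holds the least-significant byte.
Reassemble most-significant byte first: D8 AF → 0xD8AF.
Top bit is set, so as a signed 16-bit value this is 0xD8AF − 2^16 = -10065.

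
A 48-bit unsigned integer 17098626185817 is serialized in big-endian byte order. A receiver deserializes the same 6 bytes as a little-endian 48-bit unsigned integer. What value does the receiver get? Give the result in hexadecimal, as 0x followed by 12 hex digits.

17098626185817 in 48-bit hexadecimal is 0x0F8D158A3A59.
Stored big-endian, the bytes at ascending addresses are 0F 8D 15 8A 3A 59.
Read back as little-endian, the first byte is least significant, giving 0x593A8A158D0F.

0x593A8A158D0F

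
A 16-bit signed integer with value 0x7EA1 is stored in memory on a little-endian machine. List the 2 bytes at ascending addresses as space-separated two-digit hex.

A1 7E

Split into bytes (most-significant first): 7E A1.
Little-endian: lowest address holds the least-significant byte.
So at ascending addresses the bytes are A1 7E.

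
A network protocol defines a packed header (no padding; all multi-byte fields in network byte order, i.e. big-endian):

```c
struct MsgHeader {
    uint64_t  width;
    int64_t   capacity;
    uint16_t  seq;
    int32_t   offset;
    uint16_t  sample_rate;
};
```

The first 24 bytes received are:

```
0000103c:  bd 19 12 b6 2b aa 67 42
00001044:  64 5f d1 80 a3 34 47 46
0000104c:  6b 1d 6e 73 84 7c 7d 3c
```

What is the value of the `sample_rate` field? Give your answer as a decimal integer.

`sample_rate` follows `width` (8 B), `capacity` (8 B), `seq` (2 B), `offset` (4 B), so it starts at offset 8 + 8 + 2 + 4 = 22 and occupies 2 bytes.
Bytes at offsets 22..23: 7D 3C.
Big-endian: lowest address holds the most-significant byte.
The bytes are already most-significant first: 0x7D3C.
0x7D3C = 32060.

32060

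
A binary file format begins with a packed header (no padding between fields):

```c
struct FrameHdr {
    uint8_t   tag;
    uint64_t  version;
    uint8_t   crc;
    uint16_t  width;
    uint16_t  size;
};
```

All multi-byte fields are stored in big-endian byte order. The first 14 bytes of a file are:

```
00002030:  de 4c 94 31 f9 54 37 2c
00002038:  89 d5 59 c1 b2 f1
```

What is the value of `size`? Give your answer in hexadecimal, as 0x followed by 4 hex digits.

0xB2F1

`size` follows `tag` (1 B), `version` (8 B), `crc` (1 B), `width` (2 B), so it starts at offset 1 + 8 + 1 + 2 = 12 and occupies 2 bytes.
Bytes at offsets 12..13: B2 F1.
In big-endian order the high byte comes first in memory.
The bytes are already most-significant first: 0xB2F1.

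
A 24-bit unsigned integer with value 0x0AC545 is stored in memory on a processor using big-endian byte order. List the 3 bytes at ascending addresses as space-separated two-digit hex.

Split into bytes (most-significant first): 0A C5 45.
In big-endian order the high byte comes first in memory.
So the memory order matches the most-significant-first order: 0A C5 45.

0A C5 45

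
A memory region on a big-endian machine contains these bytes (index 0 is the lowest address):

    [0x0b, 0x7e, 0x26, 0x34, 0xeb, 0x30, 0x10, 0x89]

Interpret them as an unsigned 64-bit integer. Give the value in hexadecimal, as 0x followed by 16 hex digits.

0x0B7E2634EB301089

Big-endian stores the most-significant byte at the lowest address.
The bytes are already most-significant first: 0x0B7E2634EB301089.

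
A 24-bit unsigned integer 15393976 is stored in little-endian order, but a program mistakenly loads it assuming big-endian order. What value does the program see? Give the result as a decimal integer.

12117226

15393976 in 24-bit hexadecimal is 0xEAE4B8.
Stored little-endian, the bytes at ascending addresses are B8 E4 EA.
Read back as big-endian, the last byte is least significant, giving 0xB8E4EA.
0xB8E4EA = 12117226.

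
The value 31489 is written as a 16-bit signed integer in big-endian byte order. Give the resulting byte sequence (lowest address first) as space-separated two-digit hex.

31489 in hexadecimal, padded to 16 bits, is 0x7B01.
Split into bytes (most-significant first): 7B 01.
Big-endian: lowest address holds the most-significant byte.
So the memory order matches the most-significant-first order: 7B 01.

7B 01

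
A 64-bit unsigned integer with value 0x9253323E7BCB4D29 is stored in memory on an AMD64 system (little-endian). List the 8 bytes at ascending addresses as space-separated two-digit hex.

Split into bytes (most-significant first): 92 53 32 3E 7B CB 4D 29.
In little-endian order the low byte comes first in memory.
So at ascending addresses the bytes are 29 4D CB 7B 3E 32 53 92.

29 4D CB 7B 3E 32 53 92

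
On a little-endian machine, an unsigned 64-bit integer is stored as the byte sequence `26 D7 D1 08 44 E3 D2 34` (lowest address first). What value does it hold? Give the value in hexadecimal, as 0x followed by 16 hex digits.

0x34D2E34408D1D726

Little-endian: lowest address holds the least-significant byte.
Reassemble most-significant byte first: 34 D2 E3 44 08 D1 D7 26 → 0x34D2E34408D1D726.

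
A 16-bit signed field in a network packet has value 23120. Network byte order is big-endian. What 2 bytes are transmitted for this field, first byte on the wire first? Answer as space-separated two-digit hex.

5A 50

23120 in hexadecimal, padded to 16 bits, is 0x5A50.
Split into bytes (most-significant first): 5A 50.
In big-endian order the high byte comes first in memory.
So the memory order matches the most-significant-first order: 5A 50.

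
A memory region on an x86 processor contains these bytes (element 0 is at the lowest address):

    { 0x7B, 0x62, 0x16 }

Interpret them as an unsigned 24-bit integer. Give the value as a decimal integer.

1467003

Little-endian stores the least-significant byte at the lowest address.
Reassemble most-significant byte first: 16 62 7B → 0x16627B.
0x16627B = 1467003.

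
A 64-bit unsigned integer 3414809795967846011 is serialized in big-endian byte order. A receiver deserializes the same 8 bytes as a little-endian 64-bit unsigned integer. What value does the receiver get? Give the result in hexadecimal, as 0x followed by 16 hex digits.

3414809795967846011 in 64-bit hexadecimal is 0x2F63D76AC030067B.
Stored big-endian, the bytes at ascending addresses are 2F 63 D7 6A C0 30 06 7B.
Read back as little-endian, the first byte is least significant, giving 0x7B0630C06AD7632F.

0x7B0630C06AD7632F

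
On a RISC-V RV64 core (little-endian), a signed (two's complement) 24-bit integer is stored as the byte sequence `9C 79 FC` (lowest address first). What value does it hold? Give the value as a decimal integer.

Little-endian: lowest address holds the least-significant byte.
Reassemble most-significant byte first: FC 79 9C → 0xFC799C.
Top bit is set, so as a signed 24-bit value this is 0xFC799C − 2^24 = -231012.

-231012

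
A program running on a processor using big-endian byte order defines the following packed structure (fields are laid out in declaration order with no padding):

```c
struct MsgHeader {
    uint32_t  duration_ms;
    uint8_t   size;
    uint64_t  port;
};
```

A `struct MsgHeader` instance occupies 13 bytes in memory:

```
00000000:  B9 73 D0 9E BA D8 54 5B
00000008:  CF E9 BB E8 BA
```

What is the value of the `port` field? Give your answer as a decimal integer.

`port` follows `duration_ms` (4 B), `size` (1 B), so it starts at offset 4 + 1 = 5 and occupies 8 bytes.
Bytes at offsets 5..12: D8 54 5B CF E9 BB E8 BA.
Big-endian stores the most-significant byte at the lowest address.
The bytes are already most-significant first: 0xD8545BCFE9BBE8BA.
0xD8545BCFE9BBE8BA = 15588185158773893306.

15588185158773893306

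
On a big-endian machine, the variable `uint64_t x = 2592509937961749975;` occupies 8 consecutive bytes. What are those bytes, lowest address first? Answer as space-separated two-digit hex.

23 FA 72 0D 88 E1 4D D7

2592509937961749975 in hexadecimal, padded to 64 bits, is 0x23FA720D88E14DD7.
Split into bytes (most-significant first): 23 FA 72 0D 88 E1 4D D7.
Big-endian stores the most-significant byte at the lowest address.
So the memory order matches the most-significant-first order: 23 FA 72 0D 88 E1 4D D7.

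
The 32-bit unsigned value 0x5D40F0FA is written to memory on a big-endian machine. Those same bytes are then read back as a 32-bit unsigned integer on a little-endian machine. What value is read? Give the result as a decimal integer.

4210049117

Stored big-endian, the bytes at ascending addresses are 5D 40 F0 FA.
Read back as little-endian, the first byte is least significant, giving 0xFAF0405D.
0xFAF0405D = 4210049117.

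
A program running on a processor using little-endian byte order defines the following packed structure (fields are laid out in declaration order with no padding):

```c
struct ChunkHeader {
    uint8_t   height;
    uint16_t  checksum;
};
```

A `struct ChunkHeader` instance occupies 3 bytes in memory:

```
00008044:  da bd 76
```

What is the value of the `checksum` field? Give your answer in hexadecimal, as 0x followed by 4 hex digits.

`checksum` follows `height` (1 byte), so it starts at byte offset 1 and occupies 2 bytes.
Bytes at offsets 1..2: BD 76.
Little-endian: lowest address holds the least-significant byte.
Reassemble most-significant byte first: 76 BD → 0x76BD.

0x76BD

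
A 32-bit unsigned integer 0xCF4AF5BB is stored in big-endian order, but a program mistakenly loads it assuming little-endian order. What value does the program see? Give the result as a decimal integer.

Stored big-endian, the bytes at ascending addresses are CF 4A F5 BB.
Read back as little-endian, the first byte is least significant, giving 0xBBF54ACF.
0xBBF54ACF = 3153414863.

3153414863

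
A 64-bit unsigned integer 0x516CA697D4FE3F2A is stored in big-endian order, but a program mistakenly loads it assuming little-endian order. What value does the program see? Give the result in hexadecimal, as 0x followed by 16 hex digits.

0x2A3FFED497A66C51

Stored big-endian, the bytes at ascending addresses are 51 6C A6 97 D4 FE 3F 2A.
Read back as little-endian, the first byte is least significant, giving 0x2A3FFED497A66C51.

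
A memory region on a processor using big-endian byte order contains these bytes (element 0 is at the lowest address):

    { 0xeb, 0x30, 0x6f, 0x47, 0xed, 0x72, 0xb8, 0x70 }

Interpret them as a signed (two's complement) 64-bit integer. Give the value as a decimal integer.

-1499576321197295504

In big-endian order the high byte comes first in memory.
The bytes are already most-significant first: 0xEB306F47ED72B870.
Top bit is set, so as a signed 64-bit value this is 0xEB306F47ED72B870 − 2^64 = -1499576321197295504.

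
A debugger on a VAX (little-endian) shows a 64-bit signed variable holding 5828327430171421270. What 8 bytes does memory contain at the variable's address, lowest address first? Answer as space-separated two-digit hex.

56 6A 08 FE EA 60 E2 50

5828327430171421270 in hexadecimal, padded to 64 bits, is 0x50E260EAFE086A56.
Split into bytes (most-significant first): 50 E2 60 EA FE 08 6A 56.
In little-endian order the low byte comes first in memory.
So at ascending addresses the bytes are 56 6A 08 FE EA 60 E2 50.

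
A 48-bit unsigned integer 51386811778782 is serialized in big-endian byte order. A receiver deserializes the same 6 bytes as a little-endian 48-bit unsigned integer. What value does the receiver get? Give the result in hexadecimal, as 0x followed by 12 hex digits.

0xDE86A96CBC2E

51386811778782 in 48-bit hexadecimal is 0x2EBC6CA986DE.
Stored big-endian, the bytes at ascending addresses are 2E BC 6C A9 86 DE.
Read back as little-endian, the first byte is least significant, giving 0xDE86A96CBC2E.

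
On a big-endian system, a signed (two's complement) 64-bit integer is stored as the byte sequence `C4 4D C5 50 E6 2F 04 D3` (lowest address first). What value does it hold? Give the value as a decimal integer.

-4301565117819058989

Big-endian: lowest address holds the most-significant byte.
The bytes are already most-significant first: 0xC44DC550E62F04D3.
Top bit is set, so as a signed 64-bit value this is 0xC44DC550E62F04D3 − 2^64 = -4301565117819058989.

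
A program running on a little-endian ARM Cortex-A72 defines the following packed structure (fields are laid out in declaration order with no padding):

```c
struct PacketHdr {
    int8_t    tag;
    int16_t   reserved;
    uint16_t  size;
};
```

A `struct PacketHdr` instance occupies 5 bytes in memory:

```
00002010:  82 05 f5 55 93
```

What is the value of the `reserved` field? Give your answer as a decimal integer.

`reserved` follows `tag` (1 byte), so it starts at byte offset 1 and occupies 2 bytes.
Bytes at offsets 1..2: 05 F5.
In little-endian order the low byte comes first in memory.
Reassemble most-significant byte first: F5 05 → 0xF505.
Top bit is set, so as a signed 16-bit value this is 0xF505 − 2^16 = -2811.

-2811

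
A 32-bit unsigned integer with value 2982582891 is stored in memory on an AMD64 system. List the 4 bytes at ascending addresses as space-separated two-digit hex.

2982582891 in hexadecimal, padded to 32 bits, is 0xB1C69A6B.
Split into bytes (most-significant first): B1 C6 9A 6B.
Little-endian: lowest address holds the least-significant byte.
So at ascending addresses the bytes are 6B 9A C6 B1.

6B 9A C6 B1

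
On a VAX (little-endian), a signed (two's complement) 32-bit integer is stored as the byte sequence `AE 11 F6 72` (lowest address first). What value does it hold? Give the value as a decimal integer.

Little-endian: lowest address holds the least-significant byte.
Reassemble most-significant byte first: 72 F6 11 AE → 0x72F611AE.
0x72F611AE = 1928729006.

1928729006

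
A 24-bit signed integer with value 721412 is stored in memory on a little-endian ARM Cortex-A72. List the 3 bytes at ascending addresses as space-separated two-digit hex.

04 02 0B

721412 in hexadecimal, padded to 24 bits, is 0x0B0204.
Split into bytes (most-significant first): 0B 02 04.
In little-endian order the low byte comes first in memory.
So at ascending addresses the bytes are 04 02 0B.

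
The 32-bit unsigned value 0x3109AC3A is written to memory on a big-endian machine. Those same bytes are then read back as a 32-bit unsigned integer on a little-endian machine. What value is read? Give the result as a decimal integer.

984353073

Stored big-endian, the bytes at ascending addresses are 31 09 AC 3A.
Read back as little-endian, the first byte is least significant, giving 0x3AAC0931.
0x3AAC0931 = 984353073.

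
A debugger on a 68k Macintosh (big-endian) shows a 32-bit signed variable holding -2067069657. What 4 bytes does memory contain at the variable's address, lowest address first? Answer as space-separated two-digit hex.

84 CB 05 27

Two's complement of -2067069657 in 32 bits: 2067069657 = 0x7B34FAD9; invert → 0x84CB0526; add 1 → 0x84CB0527.
Split into bytes (most-significant first): 84 CB 05 27.
In big-endian order the high byte comes first in memory.
So the memory order matches the most-significant-first order: 84 CB 05 27.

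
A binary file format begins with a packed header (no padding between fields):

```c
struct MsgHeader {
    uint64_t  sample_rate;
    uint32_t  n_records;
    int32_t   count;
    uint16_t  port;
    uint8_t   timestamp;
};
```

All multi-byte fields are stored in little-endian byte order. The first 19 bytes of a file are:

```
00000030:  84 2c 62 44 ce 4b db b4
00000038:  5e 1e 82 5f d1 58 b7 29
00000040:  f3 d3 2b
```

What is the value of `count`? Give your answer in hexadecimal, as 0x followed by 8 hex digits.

`count` follows `sample_rate` (8 B), `n_records` (4 B), so it starts at offset 8 + 4 = 12 and occupies 4 bytes.
Bytes at offsets 12..15: D1 58 B7 29.
In little-endian order the low byte comes first in memory.
Reassemble most-significant byte first: 29 B7 58 D1 → 0x29B758D1.

0x29B758D1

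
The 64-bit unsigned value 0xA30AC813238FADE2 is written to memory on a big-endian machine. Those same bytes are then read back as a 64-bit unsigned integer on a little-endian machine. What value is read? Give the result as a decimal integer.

16333868804361161379

Stored big-endian, the bytes at ascending addresses are A3 0A C8 13 23 8F AD E2.
Read back as little-endian, the first byte is least significant, giving 0xE2AD8F2313C80AA3.
0xE2AD8F2313C80AA3 = 16333868804361161379.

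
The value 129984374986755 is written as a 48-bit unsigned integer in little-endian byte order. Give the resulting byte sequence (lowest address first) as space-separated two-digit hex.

03 58 7F 58 38 76

129984374986755 in hexadecimal, padded to 48 bits, is 0x7638587F5803.
Split into bytes (most-significant first): 76 38 58 7F 58 03.
Little-endian stores the least-significant byte at the lowest address.
So at ascending addresses the bytes are 03 58 7F 58 38 76.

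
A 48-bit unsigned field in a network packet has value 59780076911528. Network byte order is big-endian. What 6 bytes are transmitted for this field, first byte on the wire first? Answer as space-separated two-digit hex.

36 5E A2 3F BB A8

59780076911528 in hexadecimal, padded to 48 bits, is 0x365EA23FBBA8.
Split into bytes (most-significant first): 36 5E A2 3F BB A8.
Big-endian stores the most-significant byte at the lowest address.
So the memory order matches the most-significant-first order: 36 5E A2 3F BB A8.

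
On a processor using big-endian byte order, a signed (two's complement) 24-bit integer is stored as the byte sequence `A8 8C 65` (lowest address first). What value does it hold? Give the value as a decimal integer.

Big-endian stores the most-significant byte at the lowest address.
The bytes are already most-significant first: 0xA88C65.
Top bit is set, so as a signed 24-bit value this is 0xA88C65 − 2^24 = -5731227.

-5731227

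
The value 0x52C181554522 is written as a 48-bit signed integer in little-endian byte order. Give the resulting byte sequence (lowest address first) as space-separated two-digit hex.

22 45 55 81 C1 52

Split into bytes (most-significant first): 52 C1 81 55 45 22.
In little-endian order the low byte comes first in memory.
So at ascending addresses the bytes are 22 45 55 81 C1 52.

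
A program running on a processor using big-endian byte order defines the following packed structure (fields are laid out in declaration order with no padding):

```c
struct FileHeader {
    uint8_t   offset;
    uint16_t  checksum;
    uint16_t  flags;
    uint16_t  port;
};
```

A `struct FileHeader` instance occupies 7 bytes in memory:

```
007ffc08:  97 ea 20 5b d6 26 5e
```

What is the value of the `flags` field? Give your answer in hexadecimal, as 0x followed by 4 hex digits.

0x5BD6

`flags` follows `offset` (1 B), `checksum` (2 B), so it starts at offset 1 + 2 = 3 and occupies 2 bytes.
Bytes at offsets 3..4: 5B D6.
Big-endian stores the most-significant byte at the lowest address.
The bytes are already most-significant first: 0x5BD6.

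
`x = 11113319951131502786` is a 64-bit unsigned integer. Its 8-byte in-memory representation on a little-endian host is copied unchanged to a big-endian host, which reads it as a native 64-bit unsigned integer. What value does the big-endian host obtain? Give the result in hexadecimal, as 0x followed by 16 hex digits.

11113319951131502786 in 64-bit hexadecimal is 0x9A3A719D5A7468C2.
Stored little-endian, the bytes at ascending addresses are C2 68 74 5A 9D 71 3A 9A.
Read back as big-endian, the last byte is least significant, giving 0xC268745A9D713A9A.

0xC268745A9D713A9A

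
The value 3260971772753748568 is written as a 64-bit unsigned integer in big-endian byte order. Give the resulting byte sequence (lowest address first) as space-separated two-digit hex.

3260971772753748568 in hexadecimal, padded to 64 bits, is 0x2D414C8CC9902258.
Split into bytes (most-significant first): 2D 41 4C 8C C9 90 22 58.
Big-endian stores the most-significant byte at the lowest address.
So the memory order matches the most-significant-first order: 2D 41 4C 8C C9 90 22 58.

2D 41 4C 8C C9 90 22 58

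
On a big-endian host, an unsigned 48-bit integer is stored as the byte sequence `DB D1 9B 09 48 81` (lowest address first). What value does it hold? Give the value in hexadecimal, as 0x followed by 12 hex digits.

Big-endian stores the most-significant byte at the lowest address.
The bytes are already most-significant first: 0xDBD19B094881.

0xDBD19B094881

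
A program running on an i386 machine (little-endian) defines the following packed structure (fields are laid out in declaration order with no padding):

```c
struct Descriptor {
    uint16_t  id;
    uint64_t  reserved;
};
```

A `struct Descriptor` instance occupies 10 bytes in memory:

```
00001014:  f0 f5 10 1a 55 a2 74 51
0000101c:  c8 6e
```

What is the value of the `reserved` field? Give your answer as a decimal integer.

`reserved` follows `id` (2 bytes), so it starts at byte offset 2 and occupies 8 bytes.
Bytes at offsets 2..9: 10 1A 55 A2 74 51 C8 6E.
Little-endian: lowest address holds the least-significant byte.
Reassemble most-significant byte first: 6E C8 51 74 A2 55 1A 10 → 0x6EC85174A2551A10.
0x6EC85174A2551A10 = 7982719900895746576.

7982719900895746576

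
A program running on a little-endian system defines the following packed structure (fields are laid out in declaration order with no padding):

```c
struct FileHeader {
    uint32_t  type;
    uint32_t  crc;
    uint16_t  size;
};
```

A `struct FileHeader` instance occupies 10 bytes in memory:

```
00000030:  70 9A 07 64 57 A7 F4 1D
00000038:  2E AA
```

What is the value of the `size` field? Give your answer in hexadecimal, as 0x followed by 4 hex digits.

0xAA2E

`size` follows `type` (4 B), `crc` (4 B), so it starts at offset 4 + 4 = 8 and occupies 2 bytes.
Bytes at offsets 8..9: 2E AA.
Little-endian: lowest address holds the least-significant byte.
Reassemble most-significant byte first: AA 2E → 0xAA2E.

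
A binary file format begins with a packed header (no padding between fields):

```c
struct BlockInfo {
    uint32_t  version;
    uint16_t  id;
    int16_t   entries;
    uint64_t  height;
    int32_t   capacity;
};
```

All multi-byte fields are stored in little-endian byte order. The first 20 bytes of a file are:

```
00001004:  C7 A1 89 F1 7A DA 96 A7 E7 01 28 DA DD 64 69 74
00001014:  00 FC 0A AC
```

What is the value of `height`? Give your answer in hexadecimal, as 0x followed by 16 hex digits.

0x746964DDDA2801E7

`height` follows `version` (4 B), `id` (2 B), `entries` (2 B), so it starts at offset 4 + 2 + 2 = 8 and occupies 8 bytes.
Bytes at offsets 8..15: E7 01 28 DA DD 64 69 74.
In little-endian order the low byte comes first in memory.
Reassemble most-significant byte first: 74 69 64 DD DA 28 01 E7 → 0x746964DDDA2801E7.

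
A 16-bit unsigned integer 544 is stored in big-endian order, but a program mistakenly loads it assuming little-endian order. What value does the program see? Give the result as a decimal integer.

544 in 16-bit hexadecimal is 0x0220.
Stored big-endian, the bytes at ascending addresses are 02 20.
Read back as little-endian, the first byte is least significant, giving 0x2002.
0x2002 = 8194.

8194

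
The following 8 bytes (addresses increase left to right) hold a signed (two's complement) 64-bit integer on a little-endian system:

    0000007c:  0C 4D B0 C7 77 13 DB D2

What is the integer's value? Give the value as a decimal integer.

In little-endian order the low byte comes first in memory.
Reassemble most-significant byte first: D2 DB 13 77 C7 B0 4D 0C → 0xD2DB1377C7B04D0C.
Top bit is set, so as a signed 64-bit value this is 0xD2DB1377C7B04D0C − 2^64 = -3252984900672795380.

-3252984900672795380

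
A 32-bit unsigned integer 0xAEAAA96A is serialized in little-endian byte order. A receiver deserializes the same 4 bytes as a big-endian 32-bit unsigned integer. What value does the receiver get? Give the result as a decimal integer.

Stored little-endian, the bytes at ascending addresses are 6A A9 AA AE.
Read back as big-endian, the last byte is least significant, giving 0x6AA9AAAE.
0x6AA9AAAE = 1789504174.

1789504174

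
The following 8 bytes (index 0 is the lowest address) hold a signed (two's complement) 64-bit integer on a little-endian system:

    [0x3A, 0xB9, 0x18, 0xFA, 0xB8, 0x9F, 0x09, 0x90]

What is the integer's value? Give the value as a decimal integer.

Little-endian: lowest address holds the least-significant byte.
Reassemble most-significant byte first: 90 09 9F B8 FA 18 B9 3A → 0x90099FB8FA18B93A.
Top bit is set, so as a signed 64-bit value this is 0x90099FB8FA18B93A − 2^64 = -8067741640638809798.

-8067741640638809798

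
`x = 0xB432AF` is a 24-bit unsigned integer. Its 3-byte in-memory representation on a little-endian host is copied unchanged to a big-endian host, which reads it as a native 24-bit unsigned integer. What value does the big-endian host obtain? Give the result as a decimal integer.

11481780

Stored little-endian, the bytes at ascending addresses are AF 32 B4.
Read back as big-endian, the last byte is least significant, giving 0xAF32B4.
0xAF32B4 = 11481780.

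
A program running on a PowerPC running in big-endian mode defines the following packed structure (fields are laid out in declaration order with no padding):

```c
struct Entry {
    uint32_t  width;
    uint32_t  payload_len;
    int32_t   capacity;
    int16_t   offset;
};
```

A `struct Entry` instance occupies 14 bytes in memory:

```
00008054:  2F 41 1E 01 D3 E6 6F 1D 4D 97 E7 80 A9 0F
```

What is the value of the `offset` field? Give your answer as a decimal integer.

-22257

`offset` follows `width` (4 B), `payload_len` (4 B), `capacity` (4 B), so it starts at offset 4 + 4 + 4 = 12 and occupies 2 bytes.
Bytes at offsets 12..13: A9 0F.
Big-endian: lowest address holds the most-significant byte.
The bytes are already most-significant first: 0xA90F.
Top bit is set, so as a signed 16-bit value this is 0xA90F − 2^16 = -22257.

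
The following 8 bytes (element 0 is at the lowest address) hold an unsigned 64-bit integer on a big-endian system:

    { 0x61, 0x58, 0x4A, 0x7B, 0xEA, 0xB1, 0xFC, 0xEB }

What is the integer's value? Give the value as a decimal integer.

7014438315708513515

In big-endian order the high byte comes first in memory.
The bytes are already most-significant first: 0x61584A7BEAB1FCEB.
0x61584A7BEAB1FCEB = 7014438315708513515.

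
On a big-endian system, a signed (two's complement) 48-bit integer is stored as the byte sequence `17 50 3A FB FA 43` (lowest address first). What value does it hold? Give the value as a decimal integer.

In big-endian order the high byte comes first in memory.
The bytes are already most-significant first: 0x17503AFBFA43.
0x17503AFBFA43 = 25633354414659.

25633354414659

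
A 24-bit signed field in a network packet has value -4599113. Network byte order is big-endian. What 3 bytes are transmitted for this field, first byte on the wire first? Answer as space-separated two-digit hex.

Two's complement of -4599113 in 24 bits: 4599113 = 0x462D49; invert → 0xB9D2B6; add 1 → 0xB9D2B7.
Split into bytes (most-significant first): B9 D2 B7.
Big-endian: lowest address holds the most-significant byte.
So the memory order matches the most-significant-first order: B9 D2 B7.

B9 D2 B7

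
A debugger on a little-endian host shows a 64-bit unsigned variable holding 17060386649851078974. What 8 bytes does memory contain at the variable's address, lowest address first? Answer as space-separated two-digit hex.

3E A9 30 AB 44 AB C2 EC

17060386649851078974 in hexadecimal, padded to 64 bits, is 0xECC2AB44AB30A93E.
Split into bytes (most-significant first): EC C2 AB 44 AB 30 A9 3E.
In little-endian order the low byte comes first in memory.
So at ascending addresses the bytes are 3E A9 30 AB 44 AB C2 EC.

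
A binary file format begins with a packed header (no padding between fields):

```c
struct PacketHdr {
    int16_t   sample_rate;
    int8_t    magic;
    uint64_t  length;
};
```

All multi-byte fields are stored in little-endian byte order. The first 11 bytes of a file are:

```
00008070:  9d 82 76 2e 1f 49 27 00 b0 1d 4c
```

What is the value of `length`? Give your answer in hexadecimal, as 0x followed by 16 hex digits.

0x4C1DB00027491F2E

`length` follows `sample_rate` (2 B), `magic` (1 B), so it starts at offset 2 + 1 = 3 and occupies 8 bytes.
Bytes at offsets 3..10: 2E 1F 49 27 00 B0 1D 4C.
In little-endian order the low byte comes first in memory.
Reassemble most-significant byte first: 4C 1D B0 00 27 49 1F 2E → 0x4C1DB00027491F2E.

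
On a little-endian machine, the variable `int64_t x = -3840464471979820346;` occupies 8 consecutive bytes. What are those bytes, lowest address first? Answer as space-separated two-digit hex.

C6 7A 22 0F E9 ED B3 CA

Two's complement of -3840464471979820346 in 64 bits: 3840464471979820346 = 0x354C1216F0DD853A; invert → 0xCAB3EDE90F227AC5; add 1 → 0xCAB3EDE90F227AC6.
Split into bytes (most-significant first): CA B3 ED E9 0F 22 7A C6.
In little-endian order the low byte comes first in memory.
So at ascending addresses the bytes are C6 7A 22 0F E9 ED B3 CA.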